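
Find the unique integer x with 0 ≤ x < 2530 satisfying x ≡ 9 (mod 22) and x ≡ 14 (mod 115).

2429

Write x = 9 + 22·k. Then 22·k ≡ 14 − 9 ≡ 5 (mod 115).
Need 22⁻¹ mod 115. Extended Euclid on (115, 22):
115 = 5×22 + 5
22 = 4×5 + 2
5 = 2×2 + 1
2 = 2×1 + 0
Back-substitute:
1 = 5 − 2·2
1 = −2·22 + 9·5
1 = 9·115 − 47·22
22⁻¹ ≡ 68 (mod 115), so k ≡ 68·5 ≡ 110 (mod 115).
x = 9 + 22·110 = 2429.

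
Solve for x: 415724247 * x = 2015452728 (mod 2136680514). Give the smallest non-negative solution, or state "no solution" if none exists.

214843328

First find gcd(415724247, 2136680514):
2136680514 = 5×415724247 + 58059279
415724247 = 7×58059279 + 9309294
58059279 = 6×9309294 + 2203515
9309294 = 4×2203515 + 495234
2203515 = 4×495234 + 222579
495234 = 2×222579 + 50076
222579 = 4×50076 + 22275
50076 = 2×22275 + 5526
22275 = 4×5526 + 171
5526 = 32×171 + 54
171 = 3×54 + 9
54 = 6×9 + 0
gcd = 9 and 9 | 2015452728, so solutions exist. Divide through by 9: 46191583x ≡ 223939192 (mod 237408946).
Now find 46191583⁻¹ mod 237408946:
237408946 = 5×46191583 + 6451031
46191583 = 7×6451031 + 1034366
6451031 = 6×1034366 + 244835
1034366 = 4×244835 + 55026
244835 = 4×55026 + 24731
55026 = 2×24731 + 5564
24731 = 4×5564 + 2475
5564 = 2×2475 + 614
2475 = 4×614 + 19
614 = 32×19 + 6
19 = 3×6 + 1
6 = 6×1 + 0
Back-substitute:
1 = 19 − 3·6
1 = −3·614 + 97·19
1 = 97·2475 − 391·614
1 = −391·5564 + 879·2475
1 = 879·24731 − 3907·5564
1 = −3907·55026 + 8693·24731
1 = 8693·244835 − 38679·55026
1 = −38679·1034366 + 163409·244835
1 = 163409·6451031 − 1019133·1034366
1 = −1019133·46191583 + 7297340·6451031
1 = 7297340·237408946 − 37505833·46191583
So 46191583·(-37505833) ≡ 1 (mod 237408946), i.e. 46191583⁻¹ ≡ 199903113.
Then x ≡ 199903113·223939192 ≡ 214843328 (mod 237408946); the smallest non-negative solution is x = 214843328.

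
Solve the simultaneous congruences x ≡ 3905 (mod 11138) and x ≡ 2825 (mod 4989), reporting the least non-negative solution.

Write x = 3905 + 11138·k. Then 11138·k ≡ 2825 − 3905 ≡ 3909 (mod 4989).
Need 11138⁻¹ mod 4989. Extended Euclid on (4989, 1160):
4989 = 4×1160 + 349
1160 = 3×349 + 113
349 = 3×113 + 10
113 = 11×10 + 3
10 = 3×3 + 1
3 = 3×1 + 0
Back-substitute:
1 = 10 − 3·3
1 = −3·113 + 34·10
1 = 34·349 − 105·113
1 = −105·1160 + 349·349
1 = 349·4989 − 1501·1160
11138⁻¹ ≡ 3488 (mod 4989), so k ≡ 3488·3909 ≡ 4644 (mod 4989).
x = 3905 + 11138·4644 = 51728777.

51728777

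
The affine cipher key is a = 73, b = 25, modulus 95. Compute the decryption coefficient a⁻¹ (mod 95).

82

gcd(95, 73) by repeated division:
95 = 1·73 + 22
73 = 3·22 + 7
22 = 3·7 + 1
7 = 7·1 + 0
Since gcd(73, 95) = 1, back-substitute to write 1 as a combination:
1 = 22 − 3·7
1 = −3·73 + 10·22
1 = 10·95 − 13·73
Thus 73·(-13) ≡ 1 (mod 95); reducing, -13 mod 95 = 82.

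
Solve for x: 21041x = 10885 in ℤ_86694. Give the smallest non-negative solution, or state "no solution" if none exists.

First find gcd(21041, 86694):
86694 = 4×21041 + 2530
21041 = 8×2530 + 801
2530 = 3×801 + 127
801 = 6×127 + 39
127 = 3×39 + 10
39 = 3×10 + 9
10 = 1×9 + 1
9 = 9×1 + 0
gcd = 1, so a unique solution mod 86694 exists.
Back-substitute for the Bézout coefficients:
1 = 10 − 9
1 = −39 + 4·10
1 = 4·127 − 13·39
1 = −13·801 + 82·127
1 = 82·2530 − 259·801
1 = −259·21041 + 2154·2530
1 = 2154·86694 − 8875·21041
So 21041·(-8875) ≡ 1 (mod 86694), giving 21041⁻¹ ≡ 77819.
x ≡ 21041⁻¹·10885 ≡ 77819·10885 ≡ 59435 (mod 86694).

59435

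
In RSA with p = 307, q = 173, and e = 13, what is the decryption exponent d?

φ(n) = (p−1)(q−1) = 306·172 = 52632.
Need d with 13·d ≡ 1 (mod 52632). Apply the extended Euclidean algorithm:
52632 = 4048·13 + 8
13 = 1·8 + 5
8 = 1·5 + 3
5 = 1·3 + 2
3 = 1·2 + 1
2 = 2·1 + 0
Back-substitute:
1 = 3 − 2
1 = −5 + 2·3
1 = 2·8 − 3·5
1 = −3·13 + 5·8
1 = 5·52632 − 20243·13
So 13·(-20243) ≡ 1 (mod 52632), hence d ≡ -20243 ≡ 32389 (mod 52632).

32389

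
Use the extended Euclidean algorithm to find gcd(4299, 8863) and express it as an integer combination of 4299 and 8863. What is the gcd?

Euclidean algorithm:
8863 = 2*4299 + 265
4299 = 16*265 + 59
265 = 4*59 + 29
59 = 2*29 + 1
29 = 29*1 + 0
gcd(4299, 8863) = 1.
Back-substituting:
1 = 59 − 2·29
1 = −2·265 + 9·59
1 = 9·4299 − 146·265
1 = −146·8863 + 301·4299
So 1 = (-146)·8863 + (301)·4299.

1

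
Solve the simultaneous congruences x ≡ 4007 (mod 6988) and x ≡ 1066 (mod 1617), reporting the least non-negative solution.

9808171

Write x = 4007 + 6988·k. Then 6988·k ≡ 1066 − 4007 ≡ 293 (mod 1617).
Need 6988⁻¹ mod 1617. Extended Euclid on (1617, 520):
1617 = 3×520 + 57
520 = 9×57 + 7
57 = 8×7 + 1
7 = 7×1 + 0
Back-substitute:
1 = 57 − 8·7
1 = −8·520 + 73·57
1 = 73·1617 − 227·520
6988⁻¹ ≡ 1390 (mod 1617), so k ≡ 1390·293 ≡ 1403 (mod 1617).
x = 4007 + 6988·1403 = 9808171.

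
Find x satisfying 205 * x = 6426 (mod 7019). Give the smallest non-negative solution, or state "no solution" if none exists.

First find gcd(205, 7019):
7019 = 34·205 + 49
205 = 4·49 + 9
49 = 5·9 + 4
9 = 2·4 + 1
4 = 4·1 + 0
gcd = 1, so a unique solution mod 7019 exists.
Back-substitute for the Bézout coefficients:
1 = 9 − 2·4
1 = −2·49 + 11·9
1 = 11·205 − 46·49
1 = −46·7019 + 1575·205
So 205·(1575) ≡ 1 (mod 7019), giving 205⁻¹ ≡ 1575.
x ≡ 205⁻¹·6426 ≡ 1575·6426 ≡ 6571 (mod 7019).

6571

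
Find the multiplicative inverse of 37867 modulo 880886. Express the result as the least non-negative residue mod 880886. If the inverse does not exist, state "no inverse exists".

Apply the Euclidean algorithm to 880886 and 37867:
880886 = 23*37867 + 9945
37867 = 3*9945 + 8032
9945 = 1*8032 + 1913
8032 = 4*1913 + 380
1913 = 5*380 + 13
380 = 29*13 + 3
13 = 4*3 + 1
3 = 3*1 + 0
The gcd is 1. Working backward:
1 = 13 − 4·3
1 = −4·380 + 117·13
1 = 117·1913 − 589·380
1 = −589·8032 + 2473·1913
1 = 2473·9945 − 3062·8032
1 = −3062·37867 + 11659·9945
1 = 11659·880886 − 271219·37867
Hence 37867⁻¹ ≡ -271219 ≡ 609667 (mod 880886).

609667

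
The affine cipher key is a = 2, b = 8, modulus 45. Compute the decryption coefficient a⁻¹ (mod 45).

Run Euclid on (45, 2):
45 = 22*2 + 1
2 = 2*1 + 0
Since gcd(2, 45) = 1, back-substitute to write 1 as a combination:
1 = 45 − 22·2
So 2·(-22) ≡ 1 (mod 45), and -22 ≡ 23 (mod 45).

23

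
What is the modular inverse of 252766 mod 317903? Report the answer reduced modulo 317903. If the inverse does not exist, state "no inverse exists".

9600

Extended Euclidean algorithm:
317903 = 1*252766 + 65137
252766 = 3*65137 + 57355
65137 = 1*57355 + 7782
57355 = 7*7782 + 2881
7782 = 2*2881 + 2020
2881 = 1*2020 + 861
2020 = 2*861 + 298
861 = 2*298 + 265
298 = 1*265 + 33
265 = 8*33 + 1
33 = 33*1 + 0
Since gcd(252766, 317903) = 1, back-substitute to write 1 as a combination:
1 = 265 − 8·33
1 = −8·298 + 9·265
1 = 9·861 − 26·298
1 = −26·2020 + 61·861
1 = 61·2881 − 87·2020
1 = −87·7782 + 235·2881
1 = 235·57355 − 1732·7782
1 = −1732·65137 + 1967·57355
1 = 1967·252766 − 7633·65137
1 = −7633·317903 + 9600·252766
So 252766·9600 ≡ 1 (mod 317903).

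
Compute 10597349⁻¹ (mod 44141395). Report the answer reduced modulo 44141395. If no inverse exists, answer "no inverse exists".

gcd(44141395, 10597349) by repeated division:
44141395 = 4·10597349 + 1751999
10597349 = 6·1751999 + 85355
1751999 = 20·85355 + 44899
85355 = 1·44899 + 40456
44899 = 1·40456 + 4443
40456 = 9·4443 + 469
4443 = 9·469 + 222
469 = 2·222 + 25
222 = 8·25 + 22
25 = 1·22 + 3
22 = 7·3 + 1
3 = 3·1 + 0
Since gcd(10597349, 44141395) = 1, back-substitute to write 1 as a combination:
1 = 22 − 7·3
1 = −7·25 + 8·22
1 = 8·222 − 71·25
1 = −71·469 + 150·222
1 = 150·4443 − 1421·469
1 = −1421·40456 + 12939·4443
1 = 12939·44899 − 14360·40456
1 = −14360·85355 + 27299·44899
1 = 27299·1751999 − 560340·85355
1 = −560340·10597349 + 3389339·1751999
1 = 3389339·44141395 − 14117696·10597349
So 10597349·(-14117696) ≡ 1 (mod 44141395), and -14117696 ≡ 30023699 (mod 44141395).

30023699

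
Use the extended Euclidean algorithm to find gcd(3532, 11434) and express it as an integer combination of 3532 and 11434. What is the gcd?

2

Repeated division:
11434 = 3·3532 + 838
3532 = 4·838 + 180
838 = 4·180 + 118
180 = 1·118 + 62
118 = 1·62 + 56
62 = 1·56 + 6
56 = 9·6 + 2
6 = 3·2 + 0
gcd(3532, 11434) = 2.
Express as a combination:
2 = 56 − 9·6
2 = −9·62 + 10·56
2 = 10·118 − 19·62
2 = −19·180 + 29·118
2 = 29·838 − 135·180
2 = −135·3532 + 569·838
2 = 569·11434 − 1842·3532
So 2 = (569)·11434 + (-1842)·3532.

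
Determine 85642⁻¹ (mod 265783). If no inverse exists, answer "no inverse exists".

Apply the Euclidean algorithm to 265783 and 85642:
265783 = 3×85642 + 8857
85642 = 9×8857 + 5929
8857 = 1×5929 + 2928
5929 = 2×2928 + 73
2928 = 40×73 + 8
73 = 9×8 + 1
8 = 8×1 + 0
The gcd is 1. Working backward:
1 = 73 − 9·8
1 = −9·2928 + 361·73
1 = 361·5929 − 731·2928
1 = −731·8857 + 1092·5929
1 = 1092·85642 − 10559·8857
1 = −10559·265783 + 32769·85642
So 85642·32769 ≡ 1 (mod 265783).

32769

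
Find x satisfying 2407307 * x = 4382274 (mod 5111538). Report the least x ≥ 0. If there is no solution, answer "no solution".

First find gcd(2407307, 5111538):
5111538 = 2*2407307 + 296924
2407307 = 8*296924 + 31915
296924 = 9*31915 + 9689
31915 = 3*9689 + 2848
9689 = 3*2848 + 1145
2848 = 2*1145 + 558
1145 = 2*558 + 29
558 = 19*29 + 7
29 = 4*7 + 1
7 = 7*1 + 0
gcd = 1, so a unique solution mod 5111538 exists.
Back-substitute for the Bézout coefficients:
1 = 29 − 4·7
1 = −4·558 + 77·29
1 = 77·1145 − 158·558
1 = −158·2848 + 393·1145
1 = 393·9689 − 1337·2848
1 = −1337·31915 + 4404·9689
1 = 4404·296924 − 40973·31915
1 = −40973·2407307 + 332188·296924
1 = 332188·5111538 − 705349·2407307
So 2407307·(-705349) ≡ 1 (mod 5111538), giving 2407307⁻¹ ≡ 4406189.
x ≡ 2407307⁻¹·4382274 ≡ 4406189·4382274 ≡ 1341120 (mod 5111538).

1341120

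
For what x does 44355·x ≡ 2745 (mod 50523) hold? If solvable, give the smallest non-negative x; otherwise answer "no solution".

First find gcd(44355, 50523):
50523 = 1×44355 + 6168
44355 = 7×6168 + 1179
6168 = 5×1179 + 273
1179 = 4×273 + 87
273 = 3×87 + 12
87 = 7×12 + 3
12 = 4×3 + 0
gcd = 3 and 3 | 2745, so solutions exist. Divide through by 3: 14785x ≡ 915 (mod 16841).
Now find 14785⁻¹ mod 16841:
16841 = 1×14785 + 2056
14785 = 7×2056 + 393
2056 = 5×393 + 91
393 = 4×91 + 29
91 = 3×29 + 4
29 = 7×4 + 1
4 = 4×1 + 0
Back-substitute:
1 = 29 − 7·4
1 = −7·91 + 22·29
1 = 22·393 − 95·91
1 = −95·2056 + 497·393
1 = 497·14785 − 3574·2056
1 = −3574·16841 + 4071·14785
So 14785⁻¹ ≡ 4071 (mod 16841).
Then x ≡ 4071·915 ≡ 3104 (mod 16841); the smallest non-negative solution is x = 3104.

3104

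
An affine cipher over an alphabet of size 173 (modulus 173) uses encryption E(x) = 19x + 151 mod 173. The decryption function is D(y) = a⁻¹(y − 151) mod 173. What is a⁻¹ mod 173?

82

Run Euclid on (173, 19):
173 = 9·19 + 2
19 = 9·2 + 1
2 = 2·1 + 0
gcd = 1, so the inverse exists. Back-substitute:
1 = 19 − 9·2
1 = −9·173 + 82·19
So 19·82 ≡ 1 (mod 173).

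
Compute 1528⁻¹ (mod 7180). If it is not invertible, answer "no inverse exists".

no inverse exists

Compute gcd(1528, 7180):
7180 = 4×1528 + 1068
1528 = 1×1068 + 460
1068 = 2×460 + 148
460 = 3×148 + 16
148 = 9×16 + 4
16 = 4×4 + 0
The gcd is 4, not 1, hence no inverse exists.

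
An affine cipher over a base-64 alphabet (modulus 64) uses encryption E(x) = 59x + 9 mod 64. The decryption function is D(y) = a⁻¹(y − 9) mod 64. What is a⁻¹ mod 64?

51

Extended Euclidean algorithm:
64 = 1*59 + 5
59 = 11*5 + 4
5 = 1*4 + 1
4 = 4*1 + 0
The gcd is 1. Working backward:
1 = 5 − 4
1 = −59 + 12·5
1 = 12·64 − 13·59
So 59·(-13) ≡ 1 (mod 64), and -13 ≡ 51 (mod 64).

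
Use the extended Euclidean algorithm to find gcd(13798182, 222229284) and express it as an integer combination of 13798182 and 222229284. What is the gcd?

6

Euclidean algorithm:
222229284 = 16·13798182 + 1458372
13798182 = 9·1458372 + 672834
1458372 = 2·672834 + 112704
672834 = 5·112704 + 109314
112704 = 1·109314 + 3390
109314 = 32·3390 + 834
3390 = 4·834 + 54
834 = 15·54 + 24
54 = 2·24 + 6
24 = 4·6 + 0
gcd(13798182, 222229284) = 6.
Back-substituting:
6 = 54 − 2·24
6 = −2·834 + 31·54
6 = 31·3390 − 126·834
6 = −126·109314 + 4063·3390
6 = 4063·112704 − 4189·109314
6 = −4189·672834 + 25008·112704
6 = 25008·1458372 − 54205·672834
6 = −54205·13798182 + 512853·1458372
6 = 512853·222229284 − 8259853·13798182
So 6 = (512853)·222229284 + (-8259853)·13798182.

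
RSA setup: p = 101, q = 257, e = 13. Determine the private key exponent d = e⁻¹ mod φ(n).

7877

φ(n) = (p−1)(q−1) = 100·256 = 25600.
Need d with 13·d ≡ 1 (mod 25600). Apply the extended Euclidean algorithm:
25600 = 1969×13 + 3
13 = 4×3 + 1
3 = 3×1 + 0
Back-substitute:
1 = 13 − 4·3
1 = −4·25600 + 7877·13
So 13·7877 ≡ 1 (mod 25600), hence d = 7877.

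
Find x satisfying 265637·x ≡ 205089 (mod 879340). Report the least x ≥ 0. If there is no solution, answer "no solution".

First find gcd(265637, 879340):
879340 = 3×265637 + 82429
265637 = 3×82429 + 18350
82429 = 4×18350 + 9029
18350 = 2×9029 + 292
9029 = 30×292 + 269
292 = 1×269 + 23
269 = 11×23 + 16
23 = 1×16 + 7
16 = 2×7 + 2
7 = 3×2 + 1
2 = 2×1 + 0
gcd = 1, so a unique solution mod 879340 exists.
Back-substitute for the Bézout coefficients:
1 = 7 − 3·2
1 = −3·16 + 7·7
1 = 7·23 − 10·16
1 = −10·269 + 117·23
1 = 117·292 − 127·269
1 = −127·9029 + 3927·292
1 = 3927·18350 − 7981·9029
1 = −7981·82429 + 35851·18350
1 = 35851·265637 − 115534·82429
1 = −115534·879340 + 382453·265637
So 265637·(382453) ≡ 1 (mod 879340), giving 265637⁻¹ ≡ 382453.
x ≡ 265637⁻¹·205089 ≡ 382453·205089 ≡ 654657 (mod 879340).

654657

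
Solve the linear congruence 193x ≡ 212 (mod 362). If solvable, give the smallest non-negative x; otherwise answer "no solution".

First find gcd(193, 362):
362 = 1×193 + 169
193 = 1×169 + 24
169 = 7×24 + 1
24 = 24×1 + 0
gcd = 1, so a unique solution mod 362 exists.
Back-substitute for the Bézout coefficients:
1 = 169 − 7·24
1 = −7·193 + 8·169
1 = 8·362 − 15·193
So 193·(-15) ≡ 1 (mod 362), giving 193⁻¹ ≡ 347.
x ≡ 193⁻¹·212 ≡ 347·212 ≡ 78 (mod 362).

78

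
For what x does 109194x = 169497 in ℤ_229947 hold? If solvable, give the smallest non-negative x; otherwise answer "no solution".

First find gcd(109194, 229947):
229947 = 2·109194 + 11559
109194 = 9·11559 + 5163
11559 = 2·5163 + 1233
5163 = 4·1233 + 231
1233 = 5·231 + 78
231 = 2·78 + 75
78 = 1·75 + 3
75 = 25·3 + 0
gcd = 3 and 3 | 169497, so solutions exist. Divide through by 3: 36398x ≡ 56499 (mod 76649).
Now find 36398⁻¹ mod 76649:
76649 = 2·36398 + 3853
36398 = 9·3853 + 1721
3853 = 2·1721 + 411
1721 = 4·411 + 77
411 = 5·77 + 26
77 = 2·26 + 25
26 = 1·25 + 1
25 = 25·1 + 0
Back-substitute:
1 = 26 − 25
1 = −77 + 3·26
1 = 3·411 − 16·77
1 = −16·1721 + 67·411
1 = 67·3853 − 150·1721
1 = −150·36398 + 1417·3853
1 = 1417·76649 − 2984·36398
So 36398·(-2984) ≡ 1 (mod 76649), i.e. 36398⁻¹ ≡ 73665.
Then x ≡ 73665·56499 ≡ 34784 (mod 76649); the smallest non-negative solution is x = 34784.

34784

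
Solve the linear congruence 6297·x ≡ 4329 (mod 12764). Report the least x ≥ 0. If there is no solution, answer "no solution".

First find gcd(6297, 12764):
12764 = 2×6297 + 170
6297 = 37×170 + 7
170 = 24×7 + 2
7 = 3×2 + 1
2 = 2×1 + 0
gcd = 1, so a unique solution mod 12764 exists.
Back-substitute for the Bézout coefficients:
1 = 7 − 3·2
1 = −3·170 + 73·7
1 = 73·6297 − 2704·170
1 = −2704·12764 + 5481·6297
So 6297·(5481) ≡ 1 (mod 12764), giving 6297⁻¹ ≡ 5481.
x ≡ 6297⁻¹·4329 ≡ 5481·4329 ≡ 11737 (mod 12764).

11737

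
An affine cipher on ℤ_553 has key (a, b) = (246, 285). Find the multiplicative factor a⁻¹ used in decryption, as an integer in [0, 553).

281

Apply the Euclidean algorithm to 553 and 246:
553 = 2*246 + 61
246 = 4*61 + 2
61 = 30*2 + 1
2 = 2*1 + 0
The gcd is 1. Working backward:
1 = 61 − 30·2
1 = −30·246 + 121·61
1 = 121·553 − 272·246
So 246·(-272) ≡ 1 (mod 553), and -272 ≡ 281 (mod 553).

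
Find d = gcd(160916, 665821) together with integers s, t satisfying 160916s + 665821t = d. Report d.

Apply Euclid's algorithm to 665821 and 160916:
665821 = 4·160916 + 22157
160916 = 7·22157 + 5817
22157 = 3·5817 + 4706
5817 = 1·4706 + 1111
4706 = 4·1111 + 262
1111 = 4·262 + 63
262 = 4·63 + 10
63 = 6·10 + 3
10 = 3·3 + 1
3 = 3·1 + 0
gcd(160916, 665821) = 1.
Working backward:
1 = 10 − 3·3
1 = −3·63 + 19·10
1 = 19·262 − 79·63
1 = −79·1111 + 335·262
1 = 335·4706 − 1419·1111
1 = −1419·5817 + 1754·4706
1 = 1754·22157 − 6681·5817
1 = −6681·160916 + 48521·22157
1 = 48521·665821 − 200765·160916
So 1 = (48521)·665821 + (-200765)·160916.

1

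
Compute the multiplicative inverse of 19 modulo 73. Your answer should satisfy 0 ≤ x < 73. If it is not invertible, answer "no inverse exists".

50

gcd(73, 19) by repeated division:
73 = 3×19 + 16
19 = 1×16 + 3
16 = 5×3 + 1
3 = 3×1 + 0
gcd = 1, so the inverse exists. Back-substitute:
1 = 16 − 5·3
1 = −5·19 + 6·16
1 = 6·73 − 23·19
So 19·(-23) ≡ 1 (mod 73), and -23 ≡ 50 (mod 73).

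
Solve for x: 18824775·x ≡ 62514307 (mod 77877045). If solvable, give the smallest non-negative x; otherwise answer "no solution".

gcd(18824775, 77877045):
77877045 = 4×18824775 + 2577945
18824775 = 7×2577945 + 779160
2577945 = 3×779160 + 240465
779160 = 3×240465 + 57765
240465 = 4×57765 + 9405
57765 = 6×9405 + 1335
9405 = 7×1335 + 60
1335 = 22×60 + 15
60 = 4×15 + 0
gcd = 15, but 15 ∤ 62514307, so the congruence has no solution.

no solution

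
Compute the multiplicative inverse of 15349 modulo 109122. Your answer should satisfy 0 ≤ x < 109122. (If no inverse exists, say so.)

Run Euclid on (109122, 15349):
109122 = 7*15349 + 1679
15349 = 9*1679 + 238
1679 = 7*238 + 13
238 = 18*13 + 4
13 = 3*4 + 1
4 = 4*1 + 0
Since gcd(15349, 109122) = 1, back-substitute to write 1 as a combination:
1 = 13 − 3·4
1 = −3·238 + 55·13
1 = 55·1679 − 388·238
1 = −388·15349 + 3547·1679
1 = 3547·109122 − 25217·15349
Hence 15349⁻¹ ≡ -25217 ≡ 83905 (mod 109122).

83905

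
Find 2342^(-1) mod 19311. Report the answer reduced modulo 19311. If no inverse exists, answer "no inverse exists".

5978

Apply the Euclidean algorithm to 19311 and 2342:
19311 = 8·2342 + 575
2342 = 4·575 + 42
575 = 13·42 + 29
42 = 1·29 + 13
29 = 2·13 + 3
13 = 4·3 + 1
3 = 3·1 + 0
gcd = 1, so the inverse exists. Back-substitute:
1 = 13 − 4·3
1 = −4·29 + 9·13
1 = 9·42 − 13·29
1 = −13·575 + 178·42
1 = 178·2342 − 725·575
1 = −725·19311 + 5978·2342
So 2342·5978 ≡ 1 (mod 19311).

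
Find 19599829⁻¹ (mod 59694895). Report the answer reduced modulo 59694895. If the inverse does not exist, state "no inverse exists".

18034244

Run Euclid on (59694895, 19599829):
59694895 = 3·19599829 + 895408
19599829 = 21·895408 + 796261
895408 = 1·796261 + 99147
796261 = 8·99147 + 3085
99147 = 32·3085 + 427
3085 = 7·427 + 96
427 = 4·96 + 43
96 = 2·43 + 10
43 = 4·10 + 3
10 = 3·3 + 1
3 = 3·1 + 0
Since gcd(19599829, 59694895) = 1, back-substitute to write 1 as a combination:
1 = 10 − 3·3
1 = −3·43 + 13·10
1 = 13·96 − 29·43
1 = −29·427 + 129·96
1 = 129·3085 − 932·427
1 = −932·99147 + 29953·3085
1 = 29953·796261 − 240556·99147
1 = −240556·895408 + 270509·796261
1 = 270509·19599829 − 5921245·895408
1 = −5921245·59694895 + 18034244·19599829
So 19599829·18034244 ≡ 1 (mod 59694895).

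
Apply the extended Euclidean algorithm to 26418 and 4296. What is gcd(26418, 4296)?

6

Apply Euclid's algorithm to 26418 and 4296:
26418 = 6×4296 + 642
4296 = 6×642 + 444
642 = 1×444 + 198
444 = 2×198 + 48
198 = 4×48 + 6
48 = 8×6 + 0
gcd(26418, 4296) = 6.
Working backward:
6 = 198 − 4·48
6 = −4·444 + 9·198
6 = 9·642 − 13·444
6 = −13·4296 + 87·642
6 = 87·26418 − 535·4296
So 6 = (87)·26418 + (-535)·4296.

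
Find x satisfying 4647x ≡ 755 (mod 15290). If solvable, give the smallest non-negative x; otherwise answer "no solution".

7785

First find gcd(4647, 15290):
15290 = 3·4647 + 1349
4647 = 3·1349 + 600
1349 = 2·600 + 149
600 = 4·149 + 4
149 = 37·4 + 1
4 = 4·1 + 0
gcd = 1, so a unique solution mod 15290 exists.
Back-substitute for the Bézout coefficients:
1 = 149 − 37·4
1 = −37·600 + 149·149
1 = 149·1349 − 335·600
1 = −335·4647 + 1154·1349
1 = 1154·15290 − 3797·4647
So 4647·(-3797) ≡ 1 (mod 15290), giving 4647⁻¹ ≡ 11493.
x ≡ 4647⁻¹·755 ≡ 11493·755 ≡ 7785 (mod 15290).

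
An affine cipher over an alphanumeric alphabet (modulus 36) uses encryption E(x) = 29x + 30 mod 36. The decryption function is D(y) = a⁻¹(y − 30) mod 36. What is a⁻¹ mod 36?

5

gcd(36, 29) by repeated division:
36 = 1*29 + 7
29 = 4*7 + 1
7 = 7*1 + 0
Since gcd(29, 36) = 1, back-substitute to write 1 as a combination:
1 = 29 − 4·7
1 = −4·36 + 5·29
So 29·5 ≡ 1 (mod 36).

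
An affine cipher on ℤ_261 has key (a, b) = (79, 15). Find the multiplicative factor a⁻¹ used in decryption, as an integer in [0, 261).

Apply the Euclidean algorithm to 261 and 79:
261 = 3*79 + 24
79 = 3*24 + 7
24 = 3*7 + 3
7 = 2*3 + 1
3 = 3*1 + 0
The gcd is 1. Working backward:
1 = 7 − 2·3
1 = −2·24 + 7·7
1 = 7·79 − 23·24
1 = −23·261 + 76·79
So 79·76 ≡ 1 (mod 261).

76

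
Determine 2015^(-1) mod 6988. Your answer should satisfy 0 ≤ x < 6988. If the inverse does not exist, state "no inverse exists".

1571

Apply the Euclidean algorithm to 6988 and 2015:
6988 = 3·2015 + 943
2015 = 2·943 + 129
943 = 7·129 + 40
129 = 3·40 + 9
40 = 4·9 + 4
9 = 2·4 + 1
4 = 4·1 + 0
Since gcd(2015, 6988) = 1, back-substitute to write 1 as a combination:
1 = 9 − 2·4
1 = −2·40 + 9·9
1 = 9·129 − 29·40
1 = −29·943 + 212·129
1 = 212·2015 − 453·943
1 = −453·6988 + 1571·2015
So 2015·1571 ≡ 1 (mod 6988).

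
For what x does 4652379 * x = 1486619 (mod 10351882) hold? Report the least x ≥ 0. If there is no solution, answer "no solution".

6123127

First find gcd(4652379, 10351882):
10351882 = 2×4652379 + 1047124
4652379 = 4×1047124 + 463883
1047124 = 2×463883 + 119358
463883 = 3×119358 + 105809
119358 = 1×105809 + 13549
105809 = 7×13549 + 10966
13549 = 1×10966 + 2583
10966 = 4×2583 + 634
2583 = 4×634 + 47
634 = 13×47 + 23
47 = 2×23 + 1
23 = 23×1 + 0
gcd = 1, so a unique solution mod 10351882 exists.
Back-substitute for the Bézout coefficients:
1 = 47 − 2·23
1 = −2·634 + 27·47
1 = 27·2583 − 110·634
1 = −110·10966 + 467·2583
1 = 467·13549 − 577·10966
1 = −577·105809 + 4506·13549
1 = 4506·119358 − 5083·105809
1 = −5083·463883 + 19755·119358
1 = 19755·1047124 − 44593·463883
1 = −44593·4652379 + 198127·1047124
1 = 198127·10351882 − 440847·4652379
So 4652379·(-440847) ≡ 1 (mod 10351882), giving 4652379⁻¹ ≡ 9911035.
x ≡ 4652379⁻¹·1486619 ≡ 9911035·1486619 ≡ 6123127 (mod 10351882).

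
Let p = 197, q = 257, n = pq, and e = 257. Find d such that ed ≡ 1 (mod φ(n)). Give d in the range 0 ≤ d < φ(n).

38657

φ(n) = (p−1)(q−1) = 196·256 = 50176.
Need d with 257·d ≡ 1 (mod 50176). Apply the extended Euclidean algorithm:
50176 = 195·257 + 61
257 = 4·61 + 13
61 = 4·13 + 9
13 = 1·9 + 4
9 = 2·4 + 1
4 = 4·1 + 0
Back-substitute:
1 = 9 − 2·4
1 = −2·13 + 3·9
1 = 3·61 − 14·13
1 = −14·257 + 59·61
1 = 59·50176 − 11519·257
So 257·(-11519) ≡ 1 (mod 50176), hence d ≡ -11519 ≡ 38657 (mod 50176).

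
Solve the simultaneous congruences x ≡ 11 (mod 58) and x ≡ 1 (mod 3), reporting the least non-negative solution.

Write x = 11 + 58·k. Then 58·k ≡ 1 − 11 ≡ 2 (mod 3).
Need 58⁻¹ mod 3. Extended Euclid on (3, 1):
3 = 3×1 + 0
58⁻¹ ≡ 1 (mod 3), so k ≡ 1·2 ≡ 2 (mod 3).
x = 11 + 58·2 = 127.

127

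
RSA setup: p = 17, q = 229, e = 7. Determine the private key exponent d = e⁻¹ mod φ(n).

φ(n) = (p−1)(q−1) = 16·228 = 3648.
Need d with 7·d ≡ 1 (mod 3648). Apply the extended Euclidean algorithm:
3648 = 521*7 + 1
7 = 7*1 + 0
Back-substitute:
1 = 3648 − 521·7
So 7·(-521) ≡ 1 (mod 3648), hence d ≡ -521 ≡ 3127 (mod 3648).

3127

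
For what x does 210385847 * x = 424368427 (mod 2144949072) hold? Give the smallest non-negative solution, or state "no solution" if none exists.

First find gcd(210385847, 2144949072):
2144949072 = 10*210385847 + 41090602
210385847 = 5*41090602 + 4932837
41090602 = 8*4932837 + 1627906
4932837 = 3*1627906 + 49119
1627906 = 33*49119 + 6979
49119 = 7*6979 + 266
6979 = 26*266 + 63
266 = 4*63 + 14
63 = 4*14 + 7
14 = 2*7 + 0
gcd = 7 and 7 | 424368427, so solutions exist. Divide through by 7: 30055121x ≡ 60624061 (mod 306421296).
Now find 30055121⁻¹ mod 306421296:
306421296 = 10×30055121 + 5870086
30055121 = 5×5870086 + 704691
5870086 = 8×704691 + 232558
704691 = 3×232558 + 7017
232558 = 33×7017 + 997
7017 = 7×997 + 38
997 = 26×38 + 9
38 = 4×9 + 2
9 = 4×2 + 1
2 = 2×1 + 0
Back-substitute:
1 = 9 − 4·2
1 = −4·38 + 17·9
1 = 17·997 − 446·38
1 = −446·7017 + 3139·997
1 = 3139·232558 − 104033·7017
1 = −104033·704691 + 315238·232558
1 = 315238·5870086 − 2625937·704691
1 = −2625937·30055121 + 13444923·5870086
1 = 13444923·306421296 − 137075167·30055121
So 30055121·(-137075167) ≡ 1 (mod 306421296), i.e. 30055121⁻¹ ≡ 169346129.
Then x ≡ 169346129·60624061 ≡ 28916717 (mod 306421296); the smallest non-negative solution is x = 28916717.

28916717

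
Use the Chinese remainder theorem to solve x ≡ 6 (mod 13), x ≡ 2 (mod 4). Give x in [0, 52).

6

Write x = 6 + 13·k. Then 13·k ≡ 2 − 6 ≡ 0 (mod 4).
Need 13⁻¹ mod 4. Extended Euclid on (4, 1):
4 = 4×1 + 0
13⁻¹ ≡ 1 (mod 4), so k ≡ 1·0 ≡ 0 (mod 4).
x = 6 + 13·0 = 6.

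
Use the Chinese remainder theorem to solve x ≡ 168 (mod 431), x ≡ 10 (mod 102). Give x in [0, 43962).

Write x = 168 + 431·k. Then 431·k ≡ 10 − 168 ≡ 46 (mod 102).
Need 431⁻¹ mod 102. Extended Euclid on (102, 23):
102 = 4·23 + 10
23 = 2·10 + 3
10 = 3·3 + 1
3 = 3·1 + 0
Back-substitute:
1 = 10 − 3·3
1 = −3·23 + 7·10
1 = 7·102 − 31·23
431⁻¹ ≡ 71 (mod 102), so k ≡ 71·46 ≡ 2 (mod 102).
x = 168 + 431·2 = 1030.

1030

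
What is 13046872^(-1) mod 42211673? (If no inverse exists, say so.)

Apply the Euclidean algorithm to 42211673 and 13046872:
42211673 = 3*13046872 + 3071057
13046872 = 4*3071057 + 762644
3071057 = 4*762644 + 20481
762644 = 37*20481 + 4847
20481 = 4*4847 + 1093
4847 = 4*1093 + 475
1093 = 2*475 + 143
475 = 3*143 + 46
143 = 3*46 + 5
46 = 9*5 + 1
5 = 5*1 + 0
The gcd is 1. Working backward:
1 = 46 − 9·5
1 = −9·143 + 28·46
1 = 28·475 − 93·143
1 = −93·1093 + 214·475
1 = 214·4847 − 949·1093
1 = −949·20481 + 4010·4847
1 = 4010·762644 − 149319·20481
1 = −149319·3071057 + 601286·762644
1 = 601286·13046872 − 2554463·3071057
1 = −2554463·42211673 + 8264675·13046872
So 13046872·8264675 ≡ 1 (mod 42211673).

8264675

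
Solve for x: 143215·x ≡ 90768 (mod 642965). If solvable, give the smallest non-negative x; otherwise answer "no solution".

gcd(143215, 642965):
642965 = 4·143215 + 70105
143215 = 2·70105 + 3005
70105 = 23·3005 + 990
3005 = 3·990 + 35
990 = 28·35 + 10
35 = 3·10 + 5
10 = 2·5 + 0
gcd = 5, but 5 ∤ 90768, so the congruence has no solution.

no solution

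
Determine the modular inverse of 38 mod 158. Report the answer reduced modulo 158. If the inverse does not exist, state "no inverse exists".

no inverse exists

Compute gcd(38, 158):
158 = 4×38 + 6
38 = 6×6 + 2
6 = 3×2 + 0
The gcd is 2, not 1, hence no inverse exists.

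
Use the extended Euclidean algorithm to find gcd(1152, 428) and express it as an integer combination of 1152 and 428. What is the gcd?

Apply Euclid's algorithm to 1152 and 428:
1152 = 2·428 + 296
428 = 1·296 + 132
296 = 2·132 + 32
132 = 4·32 + 4
32 = 8·4 + 0
gcd(1152, 428) = 4.
Working backward:
4 = 132 − 4·32
4 = −4·296 + 9·132
4 = 9·428 − 13·296
4 = −13·1152 + 35·428
So 4 = (-13)·1152 + (35)·428.

4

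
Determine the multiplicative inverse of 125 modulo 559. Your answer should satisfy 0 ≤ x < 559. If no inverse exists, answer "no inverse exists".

161

gcd(559, 125) by repeated division:
559 = 4*125 + 59
125 = 2*59 + 7
59 = 8*7 + 3
7 = 2*3 + 1
3 = 3*1 + 0
gcd = 1, so the inverse exists. Back-substitute:
1 = 7 − 2·3
1 = −2·59 + 17·7
1 = 17·125 − 36·59
1 = −36·559 + 161·125
So 125·161 ≡ 1 (mod 559).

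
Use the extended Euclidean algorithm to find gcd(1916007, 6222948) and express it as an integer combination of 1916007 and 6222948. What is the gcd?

Repeated division:
6222948 = 3*1916007 + 474927
1916007 = 4*474927 + 16299
474927 = 29*16299 + 2256
16299 = 7*2256 + 507
2256 = 4*507 + 228
507 = 2*228 + 51
228 = 4*51 + 24
51 = 2*24 + 3
24 = 8*3 + 0
gcd(1916007, 6222948) = 3.
Back-substituting:
3 = 51 − 2·24
3 = −2·228 + 9·51
3 = 9·507 − 20·228
3 = −20·2256 + 89·507
3 = 89·16299 − 643·2256
3 = −643·474927 + 18736·16299
3 = 18736·1916007 − 75587·474927
3 = −75587·6222948 + 245497·1916007
So 3 = (-75587)·6222948 + (245497)·1916007.

3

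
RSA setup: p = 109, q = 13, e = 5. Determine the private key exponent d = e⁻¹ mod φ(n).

φ(n) = (p−1)(q−1) = 108·12 = 1296.
Need d with 5·d ≡ 1 (mod 1296). Apply the extended Euclidean algorithm:
1296 = 259×5 + 1
5 = 5×1 + 0
Back-substitute:
1 = 1296 − 259·5
So 5·(-259) ≡ 1 (mod 1296), hence d ≡ -259 ≡ 1037 (mod 1296).

1037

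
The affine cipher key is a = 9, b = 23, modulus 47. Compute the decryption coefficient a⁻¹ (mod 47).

21

gcd(47, 9) by repeated division:
47 = 5·9 + 2
9 = 4·2 + 1
2 = 2·1 + 0
gcd = 1, so the inverse exists. Back-substitute:
1 = 9 − 4·2
1 = −4·47 + 21·9
So 9·21 ≡ 1 (mod 47).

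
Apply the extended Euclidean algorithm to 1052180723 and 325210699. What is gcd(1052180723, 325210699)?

Euclidean algorithm:
1052180723 = 3·325210699 + 76548626
325210699 = 4·76548626 + 19016195
76548626 = 4·19016195 + 483846
19016195 = 39·483846 + 146201
483846 = 3·146201 + 45243
146201 = 3·45243 + 10472
45243 = 4·10472 + 3355
10472 = 3·3355 + 407
3355 = 8·407 + 99
407 = 4·99 + 11
99 = 9·11 + 0
gcd(1052180723, 325210699) = 11.
Working backward:
11 = 407 − 4·99
11 = −4·3355 + 33·407
11 = 33·10472 − 103·3355
11 = −103·45243 + 445·10472
11 = 445·146201 − 1438·45243
11 = −1438·483846 + 4759·146201
11 = 4759·19016195 − 187039·483846
11 = −187039·76548626 + 752915·19016195
11 = 752915·325210699 − 3198699·76548626
11 = −3198699·1052180723 + 10349012·325210699
So 11 = (-3198699)·1052180723 + (10349012)·325210699.

11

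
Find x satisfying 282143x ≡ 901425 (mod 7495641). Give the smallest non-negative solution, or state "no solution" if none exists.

First find gcd(282143, 7495641):
7495641 = 26·282143 + 159923
282143 = 1·159923 + 122220
159923 = 1·122220 + 37703
122220 = 3·37703 + 9111
37703 = 4·9111 + 1259
9111 = 7·1259 + 298
1259 = 4·298 + 67
298 = 4·67 + 30
67 = 2·30 + 7
30 = 4·7 + 2
7 = 3·2 + 1
2 = 2·1 + 0
gcd = 1, so a unique solution mod 7495641 exists.
Back-substitute for the Bézout coefficients:
1 = 7 − 3·2
1 = −3·30 + 13·7
1 = 13·67 − 29·30
1 = −29·298 + 129·67
1 = 129·1259 − 545·298
1 = −545·9111 + 3944·1259
1 = 3944·37703 − 16321·9111
1 = −16321·122220 + 52907·37703
1 = 52907·159923 − 69228·122220
1 = −69228·282143 + 122135·159923
1 = 122135·7495641 − 3244738·282143
So 282143·(-3244738) ≡ 1 (mod 7495641), giving 282143⁻¹ ≡ 4250903.
x ≡ 282143⁻¹·901425 ≡ 4250903·901425 ≡ 1114242 (mod 7495641).

1114242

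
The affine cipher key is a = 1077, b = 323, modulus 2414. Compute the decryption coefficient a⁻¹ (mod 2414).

Apply the Euclidean algorithm to 2414 and 1077:
2414 = 2·1077 + 260
1077 = 4·260 + 37
260 = 7·37 + 1
37 = 37·1 + 0
The gcd is 1. Working backward:
1 = 260 − 7·37
1 = −7·1077 + 29·260
1 = 29·2414 − 65·1077
Thus 1077·(-65) ≡ 1 (mod 2414); reducing, -65 mod 2414 = 2349.

2349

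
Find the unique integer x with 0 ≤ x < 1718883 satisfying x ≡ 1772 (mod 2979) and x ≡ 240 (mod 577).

Write x = 1772 + 2979·k. Then 2979·k ≡ 240 − 1772 ≡ 199 (mod 577).
Need 2979⁻¹ mod 577. Extended Euclid on (577, 94):
577 = 6·94 + 13
94 = 7·13 + 3
13 = 4·3 + 1
3 = 3·1 + 0
Back-substitute:
1 = 13 − 4·3
1 = −4·94 + 29·13
1 = 29·577 − 178·94
2979⁻¹ ≡ 399 (mod 577), so k ≡ 399·199 ≡ 352 (mod 577).
x = 1772 + 2979·352 = 1050380.

1050380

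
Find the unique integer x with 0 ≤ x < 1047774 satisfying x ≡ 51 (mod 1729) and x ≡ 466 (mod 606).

Write x = 51 + 1729·k. Then 1729·k ≡ 466 − 51 ≡ 415 (mod 606).
Need 1729⁻¹ mod 606. Extended Euclid on (606, 517):
606 = 1*517 + 89
517 = 5*89 + 72
89 = 1*72 + 17
72 = 4*17 + 4
17 = 4*4 + 1
4 = 4*1 + 0
Back-substitute:
1 = 17 − 4·4
1 = −4·72 + 17·17
1 = 17·89 − 21·72
1 = −21·517 + 122·89
1 = 122·606 − 143·517
1729⁻¹ ≡ 463 (mod 606), so k ≡ 463·415 ≡ 43 (mod 606).
x = 51 + 1729·43 = 74398.

74398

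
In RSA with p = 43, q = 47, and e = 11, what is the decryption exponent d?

φ(n) = (p−1)(q−1) = 42·46 = 1932.
Need d with 11·d ≡ 1 (mod 1932). Apply the extended Euclidean algorithm:
1932 = 175·11 + 7
11 = 1·7 + 4
7 = 1·4 + 3
4 = 1·3 + 1
3 = 3·1 + 0
Back-substitute:
1 = 4 − 3
1 = −7 + 2·4
1 = 2·11 − 3·7
1 = −3·1932 + 527·11
So 11·527 ≡ 1 (mod 1932), hence d = 527.

527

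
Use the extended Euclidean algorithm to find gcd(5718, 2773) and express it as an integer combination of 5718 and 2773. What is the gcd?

1

Apply Euclid's algorithm to 5718 and 2773:
5718 = 2×2773 + 172
2773 = 16×172 + 21
172 = 8×21 + 4
21 = 5×4 + 1
4 = 4×1 + 0
gcd(5718, 2773) = 1.
Back-substituting:
1 = 21 − 5·4
1 = −5·172 + 41·21
1 = 41·2773 − 661·172
1 = −661·5718 + 1363·2773
So 1 = (-661)·5718 + (1363)·2773.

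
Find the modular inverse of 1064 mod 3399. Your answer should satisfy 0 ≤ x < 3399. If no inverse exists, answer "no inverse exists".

Extended Euclidean algorithm:
3399 = 3*1064 + 207
1064 = 5*207 + 29
207 = 7*29 + 4
29 = 7*4 + 1
4 = 4*1 + 0
Since gcd(1064, 3399) = 1, back-substitute to write 1 as a combination:
1 = 29 − 7·4
1 = −7·207 + 50·29
1 = 50·1064 − 257·207
1 = −257·3399 + 821·1064
So 1064·821 ≡ 1 (mod 3399).

821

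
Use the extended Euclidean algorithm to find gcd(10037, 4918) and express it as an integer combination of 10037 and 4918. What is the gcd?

1

Euclidean algorithm:
10037 = 2×4918 + 201
4918 = 24×201 + 94
201 = 2×94 + 13
94 = 7×13 + 3
13 = 4×3 + 1
3 = 3×1 + 0
gcd(10037, 4918) = 1.
Back-substituting:
1 = 13 − 4·3
1 = −4·94 + 29·13
1 = 29·201 − 62·94
1 = −62·4918 + 1517·201
1 = 1517·10037 − 3096·4918
So 1 = (1517)·10037 + (-3096)·4918.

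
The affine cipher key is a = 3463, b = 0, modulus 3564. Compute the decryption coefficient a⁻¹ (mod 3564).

Run Euclid on (3564, 3463):
3564 = 1×3463 + 101
3463 = 34×101 + 29
101 = 3×29 + 14
29 = 2×14 + 1
14 = 14×1 + 0
gcd = 1, so the inverse exists. Back-substitute:
1 = 29 − 2·14
1 = −2·101 + 7·29
1 = 7·3463 − 240·101
1 = −240·3564 + 247·3463
So 3463·247 ≡ 1 (mod 3564).

247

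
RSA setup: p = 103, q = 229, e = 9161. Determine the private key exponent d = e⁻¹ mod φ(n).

φ(n) = (p−1)(q−1) = 102·228 = 23256.
Need d with 9161·d ≡ 1 (mod 23256). Apply the extended Euclidean algorithm:
23256 = 2×9161 + 4934
9161 = 1×4934 + 4227
4934 = 1×4227 + 707
4227 = 5×707 + 692
707 = 1×692 + 15
692 = 46×15 + 2
15 = 7×2 + 1
2 = 2×1 + 0
Back-substitute:
1 = 15 − 7·2
1 = −7·692 + 323·15
1 = 323·707 − 330·692
1 = −330·4227 + 1973·707
1 = 1973·4934 − 2303·4227
1 = −2303·9161 + 4276·4934
1 = 4276·23256 − 10855·9161
So 9161·(-10855) ≡ 1 (mod 23256), hence d ≡ -10855 ≡ 12401 (mod 23256).

12401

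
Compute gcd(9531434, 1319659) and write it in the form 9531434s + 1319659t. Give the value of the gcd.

11

Euclidean algorithm:
9531434 = 7*1319659 + 293821
1319659 = 4*293821 + 144375
293821 = 2*144375 + 5071
144375 = 28*5071 + 2387
5071 = 2*2387 + 297
2387 = 8*297 + 11
297 = 27*11 + 0
gcd(9531434, 1319659) = 11.
Back-substituting:
11 = 2387 − 8·297
11 = −8·5071 + 17·2387
11 = 17·144375 − 484·5071
11 = −484·293821 + 985·144375
11 = 985·1319659 − 4424·293821
11 = −4424·9531434 + 31953·1319659
So 11 = (-4424)·9531434 + (31953)·1319659.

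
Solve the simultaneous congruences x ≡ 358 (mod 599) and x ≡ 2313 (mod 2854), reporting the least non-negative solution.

829973

Write x = 358 + 599·k. Then 599·k ≡ 2313 − 358 ≡ 1955 (mod 2854).
Need 599⁻¹ mod 2854. Extended Euclid on (2854, 599):
2854 = 4*599 + 458
599 = 1*458 + 141
458 = 3*141 + 35
141 = 4*35 + 1
35 = 35*1 + 0
Back-substitute:
1 = 141 − 4·35
1 = −4·458 + 13·141
1 = 13·599 − 17·458
1 = −17·2854 + 81·599
599⁻¹ ≡ 81 (mod 2854), so k ≡ 81·1955 ≡ 1385 (mod 2854).
x = 358 + 599·1385 = 829973.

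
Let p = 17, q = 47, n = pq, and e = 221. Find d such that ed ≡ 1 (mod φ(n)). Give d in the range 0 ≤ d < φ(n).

373

φ(n) = (p−1)(q−1) = 16·46 = 736.
Need d with 221·d ≡ 1 (mod 736). Apply the extended Euclidean algorithm:
736 = 3·221 + 73
221 = 3·73 + 2
73 = 36·2 + 1
2 = 2·1 + 0
Back-substitute:
1 = 73 − 36·2
1 = −36·221 + 109·73
1 = 109·736 − 363·221
So 221·(-363) ≡ 1 (mod 736), hence d ≡ -363 ≡ 373 (mod 736).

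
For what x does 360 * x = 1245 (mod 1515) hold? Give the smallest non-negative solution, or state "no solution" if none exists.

75

First find gcd(360, 1515):
1515 = 4*360 + 75
360 = 4*75 + 60
75 = 1*60 + 15
60 = 4*15 + 0
gcd = 15 and 15 | 1245, so solutions exist. Divide through by 15: 24x ≡ 83 (mod 101).
Now find 24⁻¹ mod 101:
101 = 4*24 + 5
24 = 4*5 + 4
5 = 1*4 + 1
4 = 4*1 + 0
Back-substitute:
1 = 5 − 4
1 = −24 + 5·5
1 = 5·101 − 21·24
So 24·(-21) ≡ 1 (mod 101), i.e. 24⁻¹ ≡ 80.
Then x ≡ 80·83 ≡ 75 (mod 101); the smallest non-negative solution is x = 75.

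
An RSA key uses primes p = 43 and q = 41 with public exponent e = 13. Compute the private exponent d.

517

φ(n) = (p−1)(q−1) = 42·40 = 1680.
Need d with 13·d ≡ 1 (mod 1680). Apply the extended Euclidean algorithm:
1680 = 129×13 + 3
13 = 4×3 + 1
3 = 3×1 + 0
Back-substitute:
1 = 13 − 4·3
1 = −4·1680 + 517·13
So 13·517 ≡ 1 (mod 1680), hence d = 517.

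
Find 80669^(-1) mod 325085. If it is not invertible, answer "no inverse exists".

165039

Extended Euclidean algorithm:
325085 = 4×80669 + 2409
80669 = 33×2409 + 1172
2409 = 2×1172 + 65
1172 = 18×65 + 2
65 = 32×2 + 1
2 = 2×1 + 0
The gcd is 1. Working backward:
1 = 65 − 32·2
1 = −32·1172 + 577·65
1 = 577·2409 − 1186·1172
1 = −1186·80669 + 39715·2409
1 = 39715·325085 − 160046·80669
Hence 80669⁻¹ ≡ -160046 ≡ 165039 (mod 325085).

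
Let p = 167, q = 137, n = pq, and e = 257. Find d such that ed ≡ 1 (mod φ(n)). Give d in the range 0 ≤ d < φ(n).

φ(n) = (p−1)(q−1) = 166·136 = 22576.
Need d with 257·d ≡ 1 (mod 22576). Apply the extended Euclidean algorithm:
22576 = 87*257 + 217
257 = 1*217 + 40
217 = 5*40 + 17
40 = 2*17 + 6
17 = 2*6 + 5
6 = 1*5 + 1
5 = 5*1 + 0
Back-substitute:
1 = 6 − 5
1 = −17 + 3·6
1 = 3·40 − 7·17
1 = −7·217 + 38·40
1 = 38·257 − 45·217
1 = −45·22576 + 3953·257
So 257·3953 ≡ 1 (mod 22576), hence d = 3953.

3953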